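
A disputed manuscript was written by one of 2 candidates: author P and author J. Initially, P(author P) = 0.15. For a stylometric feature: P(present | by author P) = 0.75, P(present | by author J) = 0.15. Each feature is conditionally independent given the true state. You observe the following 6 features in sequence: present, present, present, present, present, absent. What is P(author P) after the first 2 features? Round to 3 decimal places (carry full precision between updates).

0.815

After 'present': P(author P) = 0.75·0.1500 / (0.75·0.1500 + 0.15·0.8500) ≈ 0.4688
After 'present': P(author P) = 0.75·0.4688 / (0.75·0.4688 + 0.15·0.5312) ≈ 0.8152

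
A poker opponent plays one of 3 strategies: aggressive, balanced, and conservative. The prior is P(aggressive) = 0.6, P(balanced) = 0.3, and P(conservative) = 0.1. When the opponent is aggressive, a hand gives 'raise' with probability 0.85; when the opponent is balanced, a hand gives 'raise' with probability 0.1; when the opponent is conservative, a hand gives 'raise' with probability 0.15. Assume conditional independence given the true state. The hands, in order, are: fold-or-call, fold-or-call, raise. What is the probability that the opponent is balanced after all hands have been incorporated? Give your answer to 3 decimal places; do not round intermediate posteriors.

0.521

After 'fold-or-call': normaliser = 0.15·0.6000 + 0.9·0.3000 + 0.85·0.1000; P(aggressive) ≈ 0.2022, P(balanced) ≈ 0.6067, P(conservative) ≈ 0.1910
After 'fold-or-call': normaliser = 0.15·0.2022 + 0.9·0.6067 + 0.85·0.1910; P(aggressive) ≈ 0.0411, P(balanced) ≈ 0.7392, P(conservative) ≈ 0.2198
After 'raise': normaliser = 0.85·0.0411 + 0.1·0.7392 + 0.15·0.2198; P(aggressive) ≈ 0.2462, P(balanced) ≈ 0.5213, P(conservative) ≈ 0.2325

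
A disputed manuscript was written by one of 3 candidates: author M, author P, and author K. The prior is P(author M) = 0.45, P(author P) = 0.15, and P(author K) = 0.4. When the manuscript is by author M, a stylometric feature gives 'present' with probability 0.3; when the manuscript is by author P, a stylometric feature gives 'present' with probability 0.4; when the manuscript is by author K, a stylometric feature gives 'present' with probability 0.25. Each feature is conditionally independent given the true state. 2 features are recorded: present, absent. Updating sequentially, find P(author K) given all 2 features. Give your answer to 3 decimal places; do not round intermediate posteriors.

After 'present': normaliser = 0.3·0.4500 + 0.4·0.1500 + 0.25·0.4000; P(author M) ≈ 0.4576, P(author P) ≈ 0.2034, P(author K) ≈ 0.3390
After 'absent': normaliser = 0.7·0.4576 + 0.6·0.2034 + 0.75·0.3390; P(author M) ≈ 0.4599, P(author P) ≈ 0.1752, P(author K) ≈ 0.3650

0.365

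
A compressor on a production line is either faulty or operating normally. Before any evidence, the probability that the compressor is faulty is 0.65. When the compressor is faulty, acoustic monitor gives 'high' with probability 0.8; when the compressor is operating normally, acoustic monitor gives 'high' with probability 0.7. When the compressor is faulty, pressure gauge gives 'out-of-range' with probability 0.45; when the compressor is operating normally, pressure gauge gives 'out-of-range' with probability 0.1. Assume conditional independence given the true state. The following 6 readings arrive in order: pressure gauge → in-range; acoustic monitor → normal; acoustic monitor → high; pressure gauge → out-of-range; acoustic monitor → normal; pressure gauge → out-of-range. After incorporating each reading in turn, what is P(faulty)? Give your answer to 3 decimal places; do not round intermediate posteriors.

Each posterior becomes the prior for the next update.
After pressure gauge='in-range': P(faulty) = 0.55·0.6500 / (0.55·0.6500 + 0.9·0.3500) ≈ 0.5316
After acoustic monitor='normal': P(faulty) = 0.2·0.5316 / (0.2·0.5316 + 0.3·0.4684) ≈ 0.4307
After acoustic monitor='high': P(faulty) = 0.8·0.4307 / (0.8·0.4307 + 0.7·0.5693) ≈ 0.4637
After pressure gauge='out-of-range': P(faulty) = 0.45·0.4637 / (0.45·0.4637 + 0.1·0.5363) ≈ 0.7955
After acoustic monitor='normal': P(faulty) = 0.2·0.7955 / (0.2·0.7955 + 0.3·0.2045) ≈ 0.7218
After pressure gauge='out-of-range': P(faulty) = 0.45·0.7218 / (0.45·0.7218 + 0.1·0.2782) ≈ 0.9211

0.921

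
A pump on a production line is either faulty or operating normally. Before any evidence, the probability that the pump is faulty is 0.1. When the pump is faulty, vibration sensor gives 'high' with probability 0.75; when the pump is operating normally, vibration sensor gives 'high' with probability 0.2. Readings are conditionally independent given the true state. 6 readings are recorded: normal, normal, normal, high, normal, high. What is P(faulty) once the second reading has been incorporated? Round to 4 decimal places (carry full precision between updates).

0.0107

Each posterior becomes the prior for the next update.
After 'normal': P(faulty) = 0.25·0.1000 / (0.25·0.1000 + 0.8·0.9000) ≈ 0.0336
After 'normal': P(faulty) = 0.25·0.0336 / (0.25·0.0336 + 0.8·0.9664) ≈ 0.0107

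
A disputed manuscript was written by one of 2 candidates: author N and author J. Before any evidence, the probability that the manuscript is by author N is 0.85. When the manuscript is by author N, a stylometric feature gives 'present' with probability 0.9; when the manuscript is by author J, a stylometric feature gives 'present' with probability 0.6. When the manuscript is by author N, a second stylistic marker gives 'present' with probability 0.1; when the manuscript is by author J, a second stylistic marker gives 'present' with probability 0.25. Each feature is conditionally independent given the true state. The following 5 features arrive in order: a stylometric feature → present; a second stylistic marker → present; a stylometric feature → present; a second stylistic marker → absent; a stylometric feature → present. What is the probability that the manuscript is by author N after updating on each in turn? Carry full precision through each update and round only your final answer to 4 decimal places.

0.9018

After a stylometric feature='present': P(author N) = 0.9·0.8500 / (0.9·0.8500 + 0.6·0.1500) ≈ 0.8947
After a second stylistic marker='present': P(author N) = 0.1·0.8947 / (0.1·0.8947 + 0.25·0.1053) ≈ 0.7727
After a stylometric feature='present': P(author N) = 0.9·0.7727 / (0.9·0.7727 + 0.6·0.2273) ≈ 0.8361
After a second stylistic marker='absent': P(author N) = 0.9·0.8361 / (0.9·0.8361 + 0.75·0.1639) ≈ 0.8596
After a stylometric feature='present': P(author N) = 0.9·0.8596 / (0.9·0.8596 + 0.6·0.1404) ≈ 0.9018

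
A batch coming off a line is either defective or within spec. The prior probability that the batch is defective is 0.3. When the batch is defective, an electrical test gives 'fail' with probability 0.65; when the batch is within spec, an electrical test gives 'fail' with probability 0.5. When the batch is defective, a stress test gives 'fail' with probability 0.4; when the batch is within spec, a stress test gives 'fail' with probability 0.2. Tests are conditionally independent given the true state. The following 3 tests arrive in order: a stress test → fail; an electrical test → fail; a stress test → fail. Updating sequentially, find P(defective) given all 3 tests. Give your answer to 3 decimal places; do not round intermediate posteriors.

After a stress test='fail': P(defective) = 0.4·0.3000 / (0.4·0.3000 + 0.2·0.7000) ≈ 0.4615
After an electrical test='fail': P(defective) = 0.65·0.4615 / (0.65·0.4615 + 0.5·0.5385) ≈ 0.5270
After a stress test='fail': P(defective) = 0.4·0.5270 / (0.4·0.5270 + 0.2·0.4730) ≈ 0.6903

0.690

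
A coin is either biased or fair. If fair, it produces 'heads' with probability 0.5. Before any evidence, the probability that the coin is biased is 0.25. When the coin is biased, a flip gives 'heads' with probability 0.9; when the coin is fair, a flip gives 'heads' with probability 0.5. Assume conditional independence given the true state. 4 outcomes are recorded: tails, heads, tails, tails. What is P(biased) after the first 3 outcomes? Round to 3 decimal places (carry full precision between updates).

0.023

After 'tails': P(biased) = 0.1·0.2500 / (0.1·0.2500 + 0.5·0.7500) ≈ 0.0625
After 'heads': P(biased) = 0.9·0.0625 / (0.9·0.0625 + 0.5·0.9375) ≈ 0.1071
After 'tails': P(biased) = 0.1·0.1071 / (0.1·0.1071 + 0.5·0.8929) ≈ 0.0234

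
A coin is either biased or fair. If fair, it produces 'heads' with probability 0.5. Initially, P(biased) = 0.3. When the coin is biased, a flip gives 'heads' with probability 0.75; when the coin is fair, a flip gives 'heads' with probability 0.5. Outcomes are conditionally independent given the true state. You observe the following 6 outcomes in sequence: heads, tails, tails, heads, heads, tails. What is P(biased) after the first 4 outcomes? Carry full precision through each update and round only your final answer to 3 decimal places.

0.194

After 'heads': P(biased) = 0.75·0.3000 / (0.75·0.3000 + 0.5·0.7000) ≈ 0.3913
After 'tails': P(biased) = 0.25·0.3913 / (0.25·0.3913 + 0.5·0.6087) ≈ 0.2432
After 'tails': P(biased) = 0.25·0.2432 / (0.25·0.2432 + 0.5·0.7568) ≈ 0.1385
After 'heads': P(biased) = 0.75·0.1385 / (0.75·0.1385 + 0.5·0.8615) ≈ 0.1942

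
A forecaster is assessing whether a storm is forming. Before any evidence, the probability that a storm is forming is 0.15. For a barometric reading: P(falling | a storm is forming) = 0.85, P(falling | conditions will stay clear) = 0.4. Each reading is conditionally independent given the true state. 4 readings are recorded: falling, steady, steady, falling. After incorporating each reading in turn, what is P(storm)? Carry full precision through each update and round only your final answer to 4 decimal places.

After 'falling': P(storm) = 0.85·0.1500 / (0.85·0.1500 + 0.4·0.8500) ≈ 0.2727
After 'steady': P(storm) = 0.15·0.2727 / (0.15·0.2727 + 0.6·0.7273) ≈ 0.0857
After 'steady': P(storm) = 0.15·0.0857 / (0.15·0.0857 + 0.6·0.9143) ≈ 0.0229
After 'falling': P(storm) = 0.85·0.0229 / (0.85·0.0229 + 0.4·0.9771) ≈ 0.0474

0.0474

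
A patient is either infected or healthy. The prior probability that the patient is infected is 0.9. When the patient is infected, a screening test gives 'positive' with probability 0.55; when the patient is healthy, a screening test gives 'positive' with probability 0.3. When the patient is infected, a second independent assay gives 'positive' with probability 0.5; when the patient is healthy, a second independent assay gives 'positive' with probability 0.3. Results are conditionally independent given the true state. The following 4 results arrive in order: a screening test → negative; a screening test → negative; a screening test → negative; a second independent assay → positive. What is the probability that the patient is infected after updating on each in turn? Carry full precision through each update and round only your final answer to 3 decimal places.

0.799

After a screening test='negative': P(infected) = 0.45·0.9000 / (0.45·0.9000 + 0.7·0.1000) ≈ 0.8526
After a screening test='negative': P(infected) = 0.45·0.8526 / (0.45·0.8526 + 0.7·0.1474) ≈ 0.7881
After a screening test='negative': P(infected) = 0.45·0.7881 / (0.45·0.7881 + 0.7·0.2119) ≈ 0.7051
After a second independent assay='positive': P(infected) = 0.5·0.7051 / (0.5·0.7051 + 0.3·0.2949) ≈ 0.7994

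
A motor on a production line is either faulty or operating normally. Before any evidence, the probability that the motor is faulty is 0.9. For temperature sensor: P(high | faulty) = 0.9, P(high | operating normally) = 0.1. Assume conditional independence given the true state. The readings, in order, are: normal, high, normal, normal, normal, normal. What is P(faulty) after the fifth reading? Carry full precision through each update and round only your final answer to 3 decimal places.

0.012

After 'normal': P(faulty) = 0.1·0.9000 / (0.1·0.9000 + 0.9·0.1000) ≈ 0.5000
After 'high': P(faulty) = 0.9·0.5000 / (0.9·0.5000 + 0.1·0.5000) ≈ 0.9000
After 'normal': P(faulty) = 0.1·0.9000 / (0.1·0.9000 + 0.9·0.1000) ≈ 0.5000
After 'normal': P(faulty) = 0.1·0.5000 / (0.1·0.5000 + 0.9·0.5000) ≈ 0.1000
After 'normal': P(faulty) = 0.1·0.1000 / (0.1·0.1000 + 0.9·0.9000) ≈ 0.0122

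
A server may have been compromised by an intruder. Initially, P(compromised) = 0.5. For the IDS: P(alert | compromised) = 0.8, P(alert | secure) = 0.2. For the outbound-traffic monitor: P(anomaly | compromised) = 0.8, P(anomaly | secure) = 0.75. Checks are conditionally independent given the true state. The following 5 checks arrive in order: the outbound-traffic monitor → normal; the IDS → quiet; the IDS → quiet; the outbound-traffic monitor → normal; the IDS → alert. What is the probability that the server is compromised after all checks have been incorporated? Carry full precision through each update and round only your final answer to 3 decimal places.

0.138

After the outbound-traffic monitor='normal': P(compromised) = 0.2·0.5000 / (0.2·0.5000 + 0.25·0.5000) ≈ 0.4444
After the IDS='quiet': P(compromised) = 0.2·0.4444 / (0.2·0.4444 + 0.8·0.5556) ≈ 0.1667
After the IDS='quiet': P(compromised) = 0.2·0.1667 / (0.2·0.1667 + 0.8·0.8333) ≈ 0.0476
After the outbound-traffic monitor='normal': P(compromised) = 0.2·0.0476 / (0.2·0.0476 + 0.25·0.9524) ≈ 0.0385
After the IDS='alert': P(compromised) = 0.8·0.0385 / (0.8·0.0385 + 0.2·0.9615) ≈ 0.1379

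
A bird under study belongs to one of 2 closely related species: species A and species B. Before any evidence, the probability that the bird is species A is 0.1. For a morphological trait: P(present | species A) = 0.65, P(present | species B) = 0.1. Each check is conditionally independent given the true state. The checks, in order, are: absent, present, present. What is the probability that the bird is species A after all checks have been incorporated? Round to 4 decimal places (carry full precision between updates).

0.6461

After 'absent': P(species A) = 0.35·0.1000 / (0.35·0.1000 + 0.9·0.9000) ≈ 0.0414
After 'present': P(species A) = 0.65·0.0414 / (0.65·0.0414 + 0.1·0.9586) ≈ 0.2193
After 'present': P(species A) = 0.65·0.2193 / (0.65·0.2193 + 0.1·0.7807) ≈ 0.6461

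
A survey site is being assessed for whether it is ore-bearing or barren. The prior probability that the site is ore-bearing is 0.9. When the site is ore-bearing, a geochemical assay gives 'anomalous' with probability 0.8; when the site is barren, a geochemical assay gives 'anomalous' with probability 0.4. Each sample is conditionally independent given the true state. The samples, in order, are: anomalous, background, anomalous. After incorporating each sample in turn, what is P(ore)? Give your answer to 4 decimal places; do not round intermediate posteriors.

After 'anomalous': P(ore) = 0.8·0.9000 / (0.8·0.9000 + 0.4·0.1000) ≈ 0.9474
After 'background': P(ore) = 0.2·0.9474 / (0.2·0.9474 + 0.6·0.0526) ≈ 0.8571
After 'anomalous': P(ore) = 0.8·0.8571 / (0.8·0.8571 + 0.4·0.1429) ≈ 0.9231

0.9231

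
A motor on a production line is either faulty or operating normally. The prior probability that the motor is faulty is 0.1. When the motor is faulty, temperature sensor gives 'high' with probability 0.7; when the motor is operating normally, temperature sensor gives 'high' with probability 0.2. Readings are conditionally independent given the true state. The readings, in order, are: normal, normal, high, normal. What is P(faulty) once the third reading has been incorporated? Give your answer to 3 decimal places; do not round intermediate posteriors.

Each posterior becomes the prior for the next update.
After 'normal': P(faulty) = 0.3·0.1000 / (0.3·0.1000 + 0.8·0.9000) ≈ 0.0400
After 'normal': P(faulty) = 0.3·0.0400 / (0.3·0.0400 + 0.8·0.9600) ≈ 0.0154
After 'high': P(faulty) = 0.7·0.0154 / (0.7·0.0154 + 0.2·0.9846) ≈ 0.0519

0.052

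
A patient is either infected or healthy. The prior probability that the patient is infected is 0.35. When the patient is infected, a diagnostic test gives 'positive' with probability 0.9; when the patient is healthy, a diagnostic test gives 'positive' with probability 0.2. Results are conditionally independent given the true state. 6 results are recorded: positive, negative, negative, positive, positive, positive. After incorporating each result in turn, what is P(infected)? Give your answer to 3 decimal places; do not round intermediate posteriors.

0.775

Each posterior becomes the prior for the next update.
After 'positive': P(infected) = 0.9·0.3500 / (0.9·0.3500 + 0.2·0.6500) ≈ 0.7079
After 'negative': P(infected) = 0.1·0.7079 / (0.1·0.7079 + 0.8·0.2921) ≈ 0.2325
After 'negative': P(infected) = 0.1·0.2325 / (0.1·0.2325 + 0.8·0.7675) ≈ 0.0365
After 'positive': P(infected) = 0.9·0.0365 / (0.9·0.0365 + 0.2·0.9635) ≈ 0.1456
After 'positive': P(infected) = 0.9·0.1456 / (0.9·0.1456 + 0.2·0.8544) ≈ 0.4340
After 'positive': P(infected) = 0.9·0.4340 / (0.9·0.4340 + 0.2·0.5660) ≈ 0.7753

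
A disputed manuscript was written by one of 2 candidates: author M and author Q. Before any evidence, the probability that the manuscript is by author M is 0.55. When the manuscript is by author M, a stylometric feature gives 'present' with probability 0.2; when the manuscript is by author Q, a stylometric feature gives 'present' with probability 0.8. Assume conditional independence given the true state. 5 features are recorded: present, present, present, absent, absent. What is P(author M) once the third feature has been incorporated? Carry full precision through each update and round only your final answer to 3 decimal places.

After 'present': P(author M) = 0.2·0.5500 / (0.2·0.5500 + 0.8·0.4500) ≈ 0.2340
After 'present': P(author M) = 0.2·0.2340 / (0.2·0.2340 + 0.8·0.7660) ≈ 0.0710
After 'present': P(author M) = 0.2·0.0710 / (0.2·0.0710 + 0.8·0.9290) ≈ 0.0187

0.019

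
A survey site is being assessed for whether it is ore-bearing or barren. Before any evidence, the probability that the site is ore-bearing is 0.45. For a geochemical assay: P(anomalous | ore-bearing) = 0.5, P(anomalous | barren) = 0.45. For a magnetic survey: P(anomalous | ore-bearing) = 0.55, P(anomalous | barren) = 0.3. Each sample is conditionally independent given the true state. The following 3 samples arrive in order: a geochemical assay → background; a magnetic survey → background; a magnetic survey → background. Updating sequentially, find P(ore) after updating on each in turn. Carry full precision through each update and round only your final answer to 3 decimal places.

After a geochemical assay='background': P(ore) = 0.5·0.4500 / (0.5·0.4500 + 0.55·0.5500) ≈ 0.4265
After a magnetic survey='background': P(ore) = 0.45·0.4265 / (0.45·0.4265 + 0.7·0.5735) ≈ 0.3235
After a magnetic survey='background': P(ore) = 0.45·0.3235 / (0.45·0.3235 + 0.7·0.6765) ≈ 0.2351

0.235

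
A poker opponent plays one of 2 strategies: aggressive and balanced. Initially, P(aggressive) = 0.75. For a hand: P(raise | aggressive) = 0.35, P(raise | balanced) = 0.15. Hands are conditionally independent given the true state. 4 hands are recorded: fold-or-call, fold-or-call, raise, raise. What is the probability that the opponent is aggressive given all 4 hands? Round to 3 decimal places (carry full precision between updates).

Each posterior becomes the prior for the next update.
After 'fold-or-call': P(aggressive) = 0.65·0.7500 / (0.65·0.7500 + 0.85·0.2500) ≈ 0.6964
After 'fold-or-call': P(aggressive) = 0.65·0.6964 / (0.65·0.6964 + 0.85·0.3036) ≈ 0.6369
After 'raise': P(aggressive) = 0.35·0.6369 / (0.35·0.6369 + 0.15·0.3631) ≈ 0.8037
After 'raise': P(aggressive) = 0.35·0.8037 / (0.35·0.8037 + 0.15·0.1963) ≈ 0.9052

0.905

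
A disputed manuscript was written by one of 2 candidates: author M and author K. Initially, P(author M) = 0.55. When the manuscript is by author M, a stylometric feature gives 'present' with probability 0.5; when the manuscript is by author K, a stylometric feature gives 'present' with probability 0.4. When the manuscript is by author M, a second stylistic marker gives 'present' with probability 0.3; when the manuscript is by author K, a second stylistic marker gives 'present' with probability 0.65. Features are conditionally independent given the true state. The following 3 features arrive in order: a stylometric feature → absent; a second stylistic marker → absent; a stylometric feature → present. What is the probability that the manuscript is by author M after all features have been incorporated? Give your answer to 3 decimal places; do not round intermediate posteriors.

After a stylometric feature='absent': P(author M) = 0.5·0.5500 / (0.5·0.5500 + 0.6·0.4500) ≈ 0.5046
After a second stylistic marker='absent': P(author M) = 0.7·0.5046 / (0.7·0.5046 + 0.35·0.4954) ≈ 0.6707
After a stylometric feature='present': P(author M) = 0.5·0.6707 / (0.5·0.6707 + 0.4·0.3293) ≈ 0.7180

0.718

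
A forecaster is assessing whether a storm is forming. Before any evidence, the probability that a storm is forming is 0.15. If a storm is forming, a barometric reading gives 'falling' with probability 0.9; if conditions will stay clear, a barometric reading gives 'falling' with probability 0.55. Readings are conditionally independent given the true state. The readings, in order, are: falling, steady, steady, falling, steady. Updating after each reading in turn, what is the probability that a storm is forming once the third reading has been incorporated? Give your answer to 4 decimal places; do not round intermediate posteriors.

0.0141

After 'falling': P(storm) = 0.9·0.1500 / (0.9·0.1500 + 0.55·0.8500) ≈ 0.2241
After 'steady': P(storm) = 0.1·0.2241 / (0.1·0.2241 + 0.45·0.7759) ≈ 0.0603
After 'steady': P(storm) = 0.1·0.0603 / (0.1·0.0603 + 0.45·0.9397) ≈ 0.0141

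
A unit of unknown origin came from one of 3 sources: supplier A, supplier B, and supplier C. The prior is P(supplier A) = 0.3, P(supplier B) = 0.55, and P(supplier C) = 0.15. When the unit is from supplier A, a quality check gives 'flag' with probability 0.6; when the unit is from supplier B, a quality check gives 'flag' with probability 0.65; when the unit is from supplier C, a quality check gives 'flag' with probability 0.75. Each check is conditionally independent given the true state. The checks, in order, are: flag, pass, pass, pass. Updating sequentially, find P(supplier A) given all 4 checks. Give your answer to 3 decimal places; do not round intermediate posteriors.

0.403

Each posterior becomes the prior for the next update.
After 'flag': normaliser = 0.6·0.3000 + 0.65·0.5500 + 0.75·0.1500; P(supplier A) ≈ 0.2769, P(supplier B) ≈ 0.5500, P(supplier C) ≈ 0.1731
After 'pass': normaliser = 0.4·0.2769 + 0.35·0.5500 + 0.25·0.1731; P(supplier A) ≈ 0.3196, P(supplier B) ≈ 0.5555, P(supplier C) ≈ 0.1249
After 'pass': normaliser = 0.4·0.3196 + 0.35·0.5555 + 0.25·0.1249; P(supplier A) ≈ 0.3617, P(supplier B) ≈ 0.5500, P(supplier C) ≈ 0.0883
After 'pass': normaliser = 0.4·0.3617 + 0.35·0.5500 + 0.25·0.0883; P(supplier A) ≈ 0.4027, P(supplier B) ≈ 0.5358, P(supplier C) ≈ 0.0614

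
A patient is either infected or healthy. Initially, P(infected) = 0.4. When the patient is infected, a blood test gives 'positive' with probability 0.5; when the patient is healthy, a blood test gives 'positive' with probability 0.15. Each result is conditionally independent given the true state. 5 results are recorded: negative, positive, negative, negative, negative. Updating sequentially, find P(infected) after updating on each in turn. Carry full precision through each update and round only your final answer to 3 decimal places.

Apply Bayes' rule sequentially, carrying P(infected) forward.
After 'negative': P(infected) = 0.5·0.4000 / (0.5·0.4000 + 0.85·0.6000) ≈ 0.2817
After 'positive': P(infected) = 0.5·0.2817 / (0.5·0.2817 + 0.15·0.7183) ≈ 0.5666
After 'negative': P(infected) = 0.5·0.5666 / (0.5·0.5666 + 0.85·0.4334) ≈ 0.4347
After 'negative': P(infected) = 0.5·0.4347 / (0.5·0.4347 + 0.85·0.5653) ≈ 0.3114
After 'negative': P(infected) = 0.5·0.3114 / (0.5·0.3114 + 0.85·0.6886) ≈ 0.2102

0.210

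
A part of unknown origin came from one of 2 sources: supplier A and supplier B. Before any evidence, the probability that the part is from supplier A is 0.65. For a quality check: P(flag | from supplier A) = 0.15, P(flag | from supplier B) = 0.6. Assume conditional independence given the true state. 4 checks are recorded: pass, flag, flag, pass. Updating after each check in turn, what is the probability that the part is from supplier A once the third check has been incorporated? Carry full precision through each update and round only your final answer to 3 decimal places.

Apply Bayes' rule sequentially, carrying P(supplier A) forward.
After 'pass': P(supplier A) = 0.85·0.6500 / (0.85·0.6500 + 0.4·0.3500) ≈ 0.7978
After 'flag': P(supplier A) = 0.15·0.7978 / (0.15·0.7978 + 0.6·0.2022) ≈ 0.4966
After 'flag': P(supplier A) = 0.15·0.4966 / (0.15·0.4966 + 0.6·0.5034) ≈ 0.1979

0.198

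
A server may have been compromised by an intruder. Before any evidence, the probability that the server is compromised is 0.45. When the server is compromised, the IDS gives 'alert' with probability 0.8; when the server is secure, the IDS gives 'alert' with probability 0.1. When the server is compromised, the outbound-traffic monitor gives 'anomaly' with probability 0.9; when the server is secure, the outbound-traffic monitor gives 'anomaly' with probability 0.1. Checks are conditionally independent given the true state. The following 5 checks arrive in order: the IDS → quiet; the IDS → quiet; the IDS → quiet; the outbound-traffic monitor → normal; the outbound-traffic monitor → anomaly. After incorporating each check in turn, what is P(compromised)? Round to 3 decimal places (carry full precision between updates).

After the IDS='quiet': P(compromised) = 0.2·0.4500 / (0.2·0.4500 + 0.9·0.5500) ≈ 0.1538
After the IDS='quiet': P(compromised) = 0.2·0.1538 / (0.2·0.1538 + 0.9·0.8462) ≈ 0.0388
After the IDS='quiet': P(compromised) = 0.2·0.0388 / (0.2·0.0388 + 0.9·0.9612) ≈ 0.0089
After the outbound-traffic monitor='normal': P(compromised) = 0.1·0.0089 / (0.1·0.0089 + 0.9·0.9911) ≈ 0.0010
After the outbound-traffic monitor='anomaly': P(compromised) = 0.9·0.0010 / (0.9·0.0010 + 0.1·0.9990) ≈ 0.0089

0.009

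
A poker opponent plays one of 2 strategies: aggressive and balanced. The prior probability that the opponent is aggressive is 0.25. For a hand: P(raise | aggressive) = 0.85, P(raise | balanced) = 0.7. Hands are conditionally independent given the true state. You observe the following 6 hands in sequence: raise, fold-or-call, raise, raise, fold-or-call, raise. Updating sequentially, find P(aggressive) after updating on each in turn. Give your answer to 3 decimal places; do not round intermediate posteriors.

0.153

Apply Bayes' rule sequentially, carrying P(aggressive) forward.
After 'raise': P(aggressive) = 0.85·0.2500 / (0.85·0.2500 + 0.7·0.7500) ≈ 0.2881
After 'fold-or-call': P(aggressive) = 0.15·0.2881 / (0.15·0.2881 + 0.3·0.7119) ≈ 0.1683
After 'raise': P(aggressive) = 0.85·0.1683 / (0.85·0.1683 + 0.7·0.8317) ≈ 0.1973
After 'raise': P(aggressive) = 0.85·0.1973 / (0.85·0.1973 + 0.7·0.8027) ≈ 0.2298
After 'fold-or-call': P(aggressive) = 0.15·0.2298 / (0.15·0.2298 + 0.3·0.7702) ≈ 0.1298
After 'raise': P(aggressive) = 0.85·0.1298 / (0.85·0.1298 + 0.7·0.8702) ≈ 0.1534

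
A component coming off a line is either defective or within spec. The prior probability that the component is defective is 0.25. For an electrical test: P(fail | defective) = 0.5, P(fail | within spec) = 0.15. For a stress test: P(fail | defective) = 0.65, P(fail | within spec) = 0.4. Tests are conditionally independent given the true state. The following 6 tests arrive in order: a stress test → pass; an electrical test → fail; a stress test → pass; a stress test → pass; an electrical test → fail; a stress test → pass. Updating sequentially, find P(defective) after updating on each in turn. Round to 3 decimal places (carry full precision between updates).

0.300

After a stress test='pass': P(defective) = 0.35·0.2500 / (0.35·0.2500 + 0.6·0.7500) ≈ 0.1628
After an electrical test='fail': P(defective) = 0.5·0.1628 / (0.5·0.1628 + 0.15·0.8372) ≈ 0.3933
After a stress test='pass': P(defective) = 0.35·0.3933 / (0.35·0.3933 + 0.6·0.6067) ≈ 0.2744
After a stress test='pass': P(defective) = 0.35·0.2744 / (0.35·0.2744 + 0.6·0.7256) ≈ 0.1807
After an electrical test='fail': P(defective) = 0.5·0.1807 / (0.5·0.1807 + 0.15·0.8193) ≈ 0.4237
After a stress test='pass': P(defective) = 0.35·0.4237 / (0.35·0.4237 + 0.6·0.5763) ≈ 0.3001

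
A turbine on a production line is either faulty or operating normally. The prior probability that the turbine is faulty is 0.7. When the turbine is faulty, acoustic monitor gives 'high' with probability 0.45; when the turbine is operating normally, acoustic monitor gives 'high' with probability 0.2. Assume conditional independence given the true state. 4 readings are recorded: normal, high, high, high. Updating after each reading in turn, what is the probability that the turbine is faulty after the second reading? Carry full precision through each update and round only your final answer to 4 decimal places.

After 'normal': P(faulty) = 0.55·0.7000 / (0.55·0.7000 + 0.8·0.3000) ≈ 0.6160
After 'high': P(faulty) = 0.45·0.6160 / (0.45·0.6160 + 0.2·0.3840) ≈ 0.7831

0.7831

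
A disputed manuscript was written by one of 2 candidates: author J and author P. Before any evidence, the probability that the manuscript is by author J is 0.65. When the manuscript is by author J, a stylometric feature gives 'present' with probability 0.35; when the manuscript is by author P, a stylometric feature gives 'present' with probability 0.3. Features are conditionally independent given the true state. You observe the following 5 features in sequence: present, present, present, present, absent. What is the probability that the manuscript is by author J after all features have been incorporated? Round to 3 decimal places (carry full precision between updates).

Each posterior becomes the prior for the next update.
After 'present': P(author J) = 0.35·0.6500 / (0.35·0.6500 + 0.3·0.3500) ≈ 0.6842
After 'present': P(author J) = 0.35·0.6842 / (0.35·0.6842 + 0.3·0.3158) ≈ 0.7165
After 'present': P(author J) = 0.35·0.7165 / (0.35·0.7165 + 0.3·0.2835) ≈ 0.7468
After 'present': P(author J) = 0.35·0.7468 / (0.35·0.7468 + 0.3·0.2532) ≈ 0.7748
After 'absent': P(author J) = 0.65·0.7748 / (0.65·0.7748 + 0.7·0.2252) ≈ 0.7616

0.762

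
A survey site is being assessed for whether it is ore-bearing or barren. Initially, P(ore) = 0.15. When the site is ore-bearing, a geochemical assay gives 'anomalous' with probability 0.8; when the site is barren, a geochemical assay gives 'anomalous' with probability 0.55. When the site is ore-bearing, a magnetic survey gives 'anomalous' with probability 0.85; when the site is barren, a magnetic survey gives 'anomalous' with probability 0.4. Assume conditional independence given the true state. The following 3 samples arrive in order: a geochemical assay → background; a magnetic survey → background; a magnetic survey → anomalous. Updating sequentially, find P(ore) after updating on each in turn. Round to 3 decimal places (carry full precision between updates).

After a geochemical assay='background': P(ore) = 0.2·0.1500 / (0.2·0.1500 + 0.45·0.8500) ≈ 0.0727
After a magnetic survey='background': P(ore) = 0.15·0.0727 / (0.15·0.0727 + 0.6·0.9273) ≈ 0.0192
After a magnetic survey='anomalous': P(ore) = 0.85·0.0192 / (0.85·0.0192 + 0.4·0.9808) ≈ 0.0400

0.040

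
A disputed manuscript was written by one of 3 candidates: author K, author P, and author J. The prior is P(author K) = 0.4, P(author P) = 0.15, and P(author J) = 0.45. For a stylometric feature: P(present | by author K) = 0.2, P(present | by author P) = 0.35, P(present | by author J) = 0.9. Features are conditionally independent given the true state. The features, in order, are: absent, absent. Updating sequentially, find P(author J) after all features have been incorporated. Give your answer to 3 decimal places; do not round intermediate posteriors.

After 'absent': normaliser = 0.8·0.4000 + 0.65·0.1500 + 0.1·0.4500; P(author K) ≈ 0.6919, P(author P) ≈ 0.2108, P(author J) ≈ 0.0973
After 'absent': normaliser = 0.8·0.6919 + 0.65·0.2108 + 0.1·0.0973; P(author K) ≈ 0.7904, P(author P) ≈ 0.1957, P(author J) ≈ 0.0139

0.014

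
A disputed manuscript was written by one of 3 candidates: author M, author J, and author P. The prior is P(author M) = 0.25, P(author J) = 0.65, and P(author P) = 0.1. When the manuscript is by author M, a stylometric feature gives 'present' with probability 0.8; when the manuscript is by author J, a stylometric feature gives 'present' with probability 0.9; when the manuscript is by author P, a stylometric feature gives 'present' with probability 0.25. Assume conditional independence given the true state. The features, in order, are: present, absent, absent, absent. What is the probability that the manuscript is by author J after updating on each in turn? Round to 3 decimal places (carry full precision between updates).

After 'present': normaliser = 0.8·0.2500 + 0.9·0.6500 + 0.25·0.1000; P(author M) ≈ 0.2469, P(author J) ≈ 0.7222, P(author P) ≈ 0.0309
After 'absent': normaliser = 0.2·0.2469 + 0.1·0.7222 + 0.75·0.0309; P(author M) ≈ 0.3412, P(author J) ≈ 0.4989, P(author P) ≈ 0.1599
After 'absent': normaliser = 0.2·0.3412 + 0.1·0.4989 + 0.75·0.1599; P(author M) ≈ 0.2866, P(author J) ≈ 0.2096, P(author P) ≈ 0.5038
After 'absent': normaliser = 0.2·0.2866 + 0.1·0.2096 + 0.75·0.5038; P(author M) ≈ 0.1257, P(author J) ≈ 0.0459, P(author P) ≈ 0.8284

0.046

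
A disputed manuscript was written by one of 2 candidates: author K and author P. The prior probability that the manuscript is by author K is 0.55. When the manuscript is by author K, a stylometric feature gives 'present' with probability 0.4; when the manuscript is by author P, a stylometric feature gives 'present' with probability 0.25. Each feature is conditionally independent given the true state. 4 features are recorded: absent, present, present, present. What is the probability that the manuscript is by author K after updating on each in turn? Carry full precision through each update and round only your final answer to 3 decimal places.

0.800

After 'absent': P(author K) = 0.6·0.5500 / (0.6·0.5500 + 0.75·0.4500) ≈ 0.4944
After 'present': P(author K) = 0.4·0.4944 / (0.4·0.4944 + 0.25·0.5056) ≈ 0.6101
After 'present': P(author K) = 0.4·0.6101 / (0.4·0.6101 + 0.25·0.3899) ≈ 0.7145
After 'present': P(author K) = 0.4·0.7145 / (0.4·0.7145 + 0.25·0.2855) ≈ 0.8002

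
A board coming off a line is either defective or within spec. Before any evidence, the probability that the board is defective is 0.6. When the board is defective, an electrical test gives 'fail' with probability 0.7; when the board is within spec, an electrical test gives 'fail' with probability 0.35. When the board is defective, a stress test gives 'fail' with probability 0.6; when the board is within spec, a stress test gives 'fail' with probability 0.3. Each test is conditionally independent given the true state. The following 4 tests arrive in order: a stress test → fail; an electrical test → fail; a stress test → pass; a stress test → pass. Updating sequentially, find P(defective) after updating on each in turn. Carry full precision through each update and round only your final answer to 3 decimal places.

Each posterior becomes the prior for the next update.
After a stress test='fail': P(defective) = 0.6·0.6000 / (0.6·0.6000 + 0.3·0.4000) ≈ 0.7500
After an electrical test='fail': P(defective) = 0.7·0.7500 / (0.7·0.7500 + 0.35·0.2500) ≈ 0.8571
After a stress test='pass': P(defective) = 0.4·0.8571 / (0.4·0.8571 + 0.7·0.1429) ≈ 0.7742
After a stress test='pass': P(defective) = 0.4·0.7742 / (0.4·0.7742 + 0.7·0.2258) ≈ 0.6621

0.662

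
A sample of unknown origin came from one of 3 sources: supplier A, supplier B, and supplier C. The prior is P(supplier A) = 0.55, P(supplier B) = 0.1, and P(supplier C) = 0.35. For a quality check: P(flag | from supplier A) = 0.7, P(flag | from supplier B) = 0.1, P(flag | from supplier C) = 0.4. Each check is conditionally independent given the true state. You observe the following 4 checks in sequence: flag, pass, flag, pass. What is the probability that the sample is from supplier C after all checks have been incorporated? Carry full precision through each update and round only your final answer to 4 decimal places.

After 'flag': normaliser = 0.7·0.5500 + 0.1·0.1000 + 0.4·0.3500; P(supplier A) ≈ 0.7196, P(supplier B) ≈ 0.0187, P(supplier C) ≈ 0.2617
After 'pass': normaliser = 0.3·0.7196 + 0.9·0.0187 + 0.6·0.2617; P(supplier A) ≈ 0.5540, P(supplier B) ≈ 0.0432, P(supplier C) ≈ 0.4029
After 'flag': normaliser = 0.7·0.5540 + 0.1·0.0432 + 0.4·0.4029; P(supplier A) ≈ 0.7009, P(supplier B) ≈ 0.0078, P(supplier C) ≈ 0.2913
After 'pass': normaliser = 0.3·0.7009 + 0.9·0.0078 + 0.6·0.2913; P(supplier A) ≈ 0.5363, P(supplier B) ≈ 0.0179, P(supplier C) ≈ 0.4458

0.4458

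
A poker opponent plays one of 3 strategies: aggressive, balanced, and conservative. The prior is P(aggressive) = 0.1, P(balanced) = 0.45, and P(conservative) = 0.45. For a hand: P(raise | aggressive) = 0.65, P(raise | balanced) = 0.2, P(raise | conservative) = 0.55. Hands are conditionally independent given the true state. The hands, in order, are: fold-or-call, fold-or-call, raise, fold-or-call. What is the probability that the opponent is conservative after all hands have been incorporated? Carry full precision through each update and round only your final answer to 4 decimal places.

After 'fold-or-call': normaliser = 0.35·0.1000 + 0.8·0.4500 + 0.45·0.4500; P(aggressive) ≈ 0.0586, P(balanced) ≈ 0.6025, P(conservative) ≈ 0.3389
After 'fold-or-call': normaliser = 0.35·0.0586 + 0.8·0.6025 + 0.45·0.3389; P(aggressive) ≈ 0.0313, P(balanced) ≈ 0.7359, P(conservative) ≈ 0.2328
After 'raise': normaliser = 0.65·0.0313 + 0.2·0.7359 + 0.55·0.2328; P(aggressive) ≈ 0.0688, P(balanced) ≈ 0.4979, P(conservative) ≈ 0.4332
After 'fold-or-call': normaliser = 0.35·0.0688 + 0.8·0.4979 + 0.45·0.4332; P(aggressive) ≈ 0.0390, P(balanced) ≈ 0.6452, P(conservative) ≈ 0.3158

0.3158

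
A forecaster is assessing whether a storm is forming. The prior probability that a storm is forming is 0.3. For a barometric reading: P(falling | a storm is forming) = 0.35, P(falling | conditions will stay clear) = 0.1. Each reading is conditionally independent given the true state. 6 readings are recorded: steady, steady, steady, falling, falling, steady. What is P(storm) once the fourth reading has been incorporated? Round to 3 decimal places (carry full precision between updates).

After 'steady': P(storm) = 0.65·0.3000 / (0.65·0.3000 + 0.9·0.7000) ≈ 0.2364
After 'steady': P(storm) = 0.65·0.2364 / (0.65·0.2364 + 0.9·0.7636) ≈ 0.1827
After 'steady': P(storm) = 0.65·0.1827 / (0.65·0.1827 + 0.9·0.8173) ≈ 0.1390
After 'falling': P(storm) = 0.35·0.1390 / (0.35·0.1390 + 0.1·0.8610) ≈ 0.3611

0.361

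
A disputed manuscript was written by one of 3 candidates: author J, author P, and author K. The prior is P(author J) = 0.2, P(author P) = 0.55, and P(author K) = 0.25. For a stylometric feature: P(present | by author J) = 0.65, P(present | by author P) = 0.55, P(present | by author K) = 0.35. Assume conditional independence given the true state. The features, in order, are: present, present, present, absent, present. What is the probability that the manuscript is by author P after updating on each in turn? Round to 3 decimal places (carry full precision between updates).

0.603

After 'present': normaliser = 0.65·0.2000 + 0.55·0.5500 + 0.35·0.2500; P(author J) ≈ 0.2500, P(author P) ≈ 0.5817, P(author K) ≈ 0.1683
After 'present': normaliser = 0.65·0.2500 + 0.55·0.5817 + 0.35·0.1683; P(author J) ≈ 0.3002, P(author P) ≈ 0.5910, P(author K) ≈ 0.1088
After 'present': normaliser = 0.65·0.3002 + 0.55·0.5910 + 0.35·0.1088; P(author J) ≈ 0.3495, P(author P) ≈ 0.5823, P(author K) ≈ 0.0682
After 'absent': normaliser = 0.35·0.3495 + 0.45·0.5823 + 0.65·0.0682; P(author J) ≈ 0.2854, P(author P) ≈ 0.6112, P(author K) ≈ 0.1034
After 'present': normaliser = 0.65·0.2854 + 0.55·0.6112 + 0.35·0.1034; P(author J) ≈ 0.3325, P(author P) ≈ 0.6026, P(author K) ≈ 0.0649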